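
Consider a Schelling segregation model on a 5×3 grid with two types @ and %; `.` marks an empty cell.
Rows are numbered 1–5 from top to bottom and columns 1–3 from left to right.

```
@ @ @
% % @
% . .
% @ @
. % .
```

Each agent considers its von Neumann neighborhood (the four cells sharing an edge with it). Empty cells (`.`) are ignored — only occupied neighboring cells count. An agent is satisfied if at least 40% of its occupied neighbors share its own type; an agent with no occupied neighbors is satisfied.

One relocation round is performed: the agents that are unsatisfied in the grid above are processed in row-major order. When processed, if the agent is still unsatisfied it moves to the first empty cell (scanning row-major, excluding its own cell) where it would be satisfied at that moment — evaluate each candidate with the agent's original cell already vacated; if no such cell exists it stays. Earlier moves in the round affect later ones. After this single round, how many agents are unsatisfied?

Initially unsatisfied (in order): (2,2), (4,2), (5,2).
  (2,2) → (3,2).
  (4,2) → (2,2).
  (5,2): now satisfied by earlier moves; stays.
Resulting grid:
@ @ @
% @ @
% % .
% . @
. % .
Unsatisfied now: (2,1).

1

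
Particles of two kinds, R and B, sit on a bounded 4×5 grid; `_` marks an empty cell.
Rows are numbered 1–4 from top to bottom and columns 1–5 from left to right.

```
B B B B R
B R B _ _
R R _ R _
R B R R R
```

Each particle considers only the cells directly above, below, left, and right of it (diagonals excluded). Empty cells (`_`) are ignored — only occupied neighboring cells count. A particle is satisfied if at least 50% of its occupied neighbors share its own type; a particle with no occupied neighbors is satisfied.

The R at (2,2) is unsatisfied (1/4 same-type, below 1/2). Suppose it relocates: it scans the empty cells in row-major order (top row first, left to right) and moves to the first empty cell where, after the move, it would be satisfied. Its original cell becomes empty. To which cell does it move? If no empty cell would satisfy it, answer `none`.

Vacating (2,2). Empty cells in order:
  (2,4): 1/3 same-type → still unsatisfied.
  (2,5): 1/1 same-type → satisfied — stop here.

(2,5)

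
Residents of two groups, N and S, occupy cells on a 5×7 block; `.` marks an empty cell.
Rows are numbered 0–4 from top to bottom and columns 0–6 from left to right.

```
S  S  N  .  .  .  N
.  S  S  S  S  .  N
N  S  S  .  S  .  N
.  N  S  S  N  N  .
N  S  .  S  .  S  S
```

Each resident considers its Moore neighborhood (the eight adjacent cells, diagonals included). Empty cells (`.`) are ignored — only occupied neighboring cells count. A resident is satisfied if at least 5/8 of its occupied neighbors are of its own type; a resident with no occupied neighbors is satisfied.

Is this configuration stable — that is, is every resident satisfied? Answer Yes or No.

Row 0: (0,0)S 2/2 ✓ · (0,1)S 3/4 ✓ · (0,2)N 0/4 ✗ · (0,6)N 1/1 ✓
Row 1: (1,1)S 5/7 ✓ · (1,2)S 5/6 ✓ · (1,3)S 4/5 ✓ · (1,4)S 2/2 ✓ · (1,6)N 2/2 ✓
Row 2: (2,0)N 1/3 ✗ · (2,1)S 4/6 ✓ · (2,2)S 6/7 ✓ · (2,4)S 3/5 ✗ · (2,6)N 2/2 ✓
Row 3: (3,1)N 2/6 ✗ · (3,2)S 5/6 ✓ · (3,3)S 4/5 ✓ · (3,4)N 1/5 ✗ · (3,5)N 2/5 ✗
Row 4: (4,0)N 1/2 ✗ · (4,1)S 1/3 ✗ · (4,3)S 2/3 ✓ · (4,5)S 1/3 ✗ · (4,6)S 1/2 ✗
For instance (0,2) has only 0/4 same-type neighbors, below 5/8.

No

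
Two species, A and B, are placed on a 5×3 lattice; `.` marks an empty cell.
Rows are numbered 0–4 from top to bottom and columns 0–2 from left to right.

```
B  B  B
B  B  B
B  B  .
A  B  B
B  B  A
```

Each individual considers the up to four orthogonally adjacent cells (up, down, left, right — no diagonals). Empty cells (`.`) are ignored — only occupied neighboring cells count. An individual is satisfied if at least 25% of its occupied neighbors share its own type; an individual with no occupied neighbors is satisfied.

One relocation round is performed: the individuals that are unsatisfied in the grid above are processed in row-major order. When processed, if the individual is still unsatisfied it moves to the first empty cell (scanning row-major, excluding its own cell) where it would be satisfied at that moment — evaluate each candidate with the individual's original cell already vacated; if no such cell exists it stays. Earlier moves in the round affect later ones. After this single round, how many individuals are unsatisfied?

Initially unsatisfied (in order): (3,0), (4,2).
  (3,0): no empty cell satisfies it; stays.
  (4,2): no empty cell satisfies it; stays.
Resulting grid:
B B B
B B B
B B .
A B B
B B A
Unsatisfied now: (3,0), (4,2).

2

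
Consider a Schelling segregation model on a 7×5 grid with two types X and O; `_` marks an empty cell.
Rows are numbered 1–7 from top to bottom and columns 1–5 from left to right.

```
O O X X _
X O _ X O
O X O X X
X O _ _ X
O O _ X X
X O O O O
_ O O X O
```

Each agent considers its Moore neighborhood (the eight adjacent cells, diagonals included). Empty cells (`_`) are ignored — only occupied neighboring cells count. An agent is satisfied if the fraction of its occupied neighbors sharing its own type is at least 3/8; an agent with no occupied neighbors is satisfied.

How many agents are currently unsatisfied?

(1,1)O 2/3 ✓
(1,2)O 2/4 ✓
(1,3)X 2/4 ✓
(1,4)X 2/3 ✓
(2,1)X 1/5 ✗
(2,2)O 4/7 ✓
(2,4)X 4/6 ✓
(2,5)O 0/4 ✗
(3,1)O 2/5 ✓
(3,2)X 2/6 ✗
(3,3)O 2/5 ✓
(3,4)X 3/5 ✓
(3,5)X 3/4 ✓
(4,1)X 1/5 ✗
(4,2)O 4/6 ✓
(4,5)X 4/4 ✓
(5,1)O 3/5 ✓
(5,2)O 4/6 ✓
(5,4)X 2/5 ✓
(5,5)X 2/4 ✓
(6,1)X 0/4 ✗
(6,2)O 5/6 ✓
(6,3)O 5/7 ✓
(6,4)O 4/7 ✓
(6,5)O 2/5 ✓
(7,2)O 3/4 ✓
(7,3)O 4/5 ✓
(7,4)X 0/5 ✗
(7,5)O 2/3 ✓
Unsatisfied: (2,1), (2,5), (3,2), (4,1), (6,1), (7,4) — 6 in total.

6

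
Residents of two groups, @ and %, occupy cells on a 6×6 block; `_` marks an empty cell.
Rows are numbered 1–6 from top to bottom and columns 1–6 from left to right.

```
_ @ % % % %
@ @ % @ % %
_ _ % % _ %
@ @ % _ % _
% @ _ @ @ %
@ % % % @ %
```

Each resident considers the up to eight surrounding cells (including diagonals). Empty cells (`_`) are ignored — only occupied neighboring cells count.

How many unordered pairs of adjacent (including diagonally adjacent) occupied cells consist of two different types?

33

Scan each occupied cell's neighbors to the right and below (and the two forward diagonals) so each pair is counted once.
Row 1: @(1,2)–%(1,3)≠ @(1,2)–@(2,2)= @(1,2)–%(2,3)≠ @(1,2)–@(2,1)= %(1,3)–%(1,4)= %(1,3)–%(2,3)= %(1,3)–@(2,4)≠ %(1,3)–@(2,2)≠ %(1,4)–%(1,5)= %(1,4)–@(2,4)≠ %(1,4)–%(2,5)= %(1,4)–%(2,3)= %(1,5)–%(1,6)= %(1,5)–%(2,5)= %(1,5)–%(2,6)= %(1,5)–@(2,4)≠ %(1,6)–%(2,6)= %(1,6)–%(2,5)=  → 6/18 unlike.
Row 2: @(2,1)–@(2,2)= @(2,2)–%(2,3)≠ @(2,2)–%(3,3)≠ %(2,3)–@(2,4)≠ %(2,3)–%(3,3)= %(2,3)–%(3,4)= @(2,4)–%(2,5)≠ @(2,4)–%(3,4)≠ @(2,4)–%(3,3)≠ %(2,5)–%(2,6)= %(2,5)–%(3,6)= %(2,5)–%(3,4)= %(2,6)–%(3,6)=  → 6/13 unlike.
Row 3: %(3,3)–%(3,4)= %(3,3)–%(4,3)= %(3,3)–@(4,2)≠ %(3,4)–%(4,5)= %(3,4)–%(4,3)= %(3,6)–%(4,5)=  → 1/6 unlike.
Row 4: @(4,1)–@(4,2)= @(4,1)–%(5,1)≠ @(4,1)–@(5,2)= @(4,2)–%(4,3)≠ @(4,2)–@(5,2)= @(4,2)–%(5,1)≠ %(4,3)–@(5,4)≠ %(4,3)–@(5,2)≠ %(4,5)–@(5,5)≠ %(4,5)–%(5,6)= %(4,5)–@(5,4)≠  → 7/11 unlike.
Row 5: %(5,1)–@(5,2)≠ %(5,1)–@(6,1)≠ %(5,1)–%(6,2)= @(5,2)–%(6,2)≠ @(5,2)–%(6,3)≠ @(5,2)–@(6,1)= @(5,4)–@(5,5)= @(5,4)–%(6,4)≠ @(5,4)–@(6,5)= @(5,4)–%(6,3)≠ @(5,5)–%(5,6)≠ @(5,5)–@(6,5)= @(5,5)–%(6,6)≠ @(5,5)–%(6,4)≠ %(5,6)–%(6,6)= %(5,6)–@(6,5)≠  → 10/16 unlike.
Row 6: @(6,1)–%(6,2)≠ %(6,2)–%(6,3)= %(6,3)–%(6,4)= %(6,4)–@(6,5)≠ @(6,5)–%(6,6)≠  → 3/5 unlike.
Total adjacent occupied pairs: 69; unlike-type pairs: 33.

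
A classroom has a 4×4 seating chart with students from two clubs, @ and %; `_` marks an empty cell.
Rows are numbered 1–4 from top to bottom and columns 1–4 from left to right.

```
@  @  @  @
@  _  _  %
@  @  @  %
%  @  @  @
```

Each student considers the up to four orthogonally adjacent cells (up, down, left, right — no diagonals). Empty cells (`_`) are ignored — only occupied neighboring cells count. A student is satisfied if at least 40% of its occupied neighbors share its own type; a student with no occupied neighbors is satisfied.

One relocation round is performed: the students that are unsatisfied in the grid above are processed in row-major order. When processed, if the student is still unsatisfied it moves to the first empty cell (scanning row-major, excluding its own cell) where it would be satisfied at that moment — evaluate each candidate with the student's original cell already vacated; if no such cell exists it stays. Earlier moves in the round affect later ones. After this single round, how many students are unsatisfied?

2

Initially unsatisfied (in order): (3,4), (4,1).
  (3,4): no empty cell satisfies it; stays.
  (4,1): no empty cell satisfies it; stays.
Resulting grid:
@ @ @ @
@ _ _ %
@ @ @ %
% @ @ @
Unsatisfied now: (3,4), (4,1).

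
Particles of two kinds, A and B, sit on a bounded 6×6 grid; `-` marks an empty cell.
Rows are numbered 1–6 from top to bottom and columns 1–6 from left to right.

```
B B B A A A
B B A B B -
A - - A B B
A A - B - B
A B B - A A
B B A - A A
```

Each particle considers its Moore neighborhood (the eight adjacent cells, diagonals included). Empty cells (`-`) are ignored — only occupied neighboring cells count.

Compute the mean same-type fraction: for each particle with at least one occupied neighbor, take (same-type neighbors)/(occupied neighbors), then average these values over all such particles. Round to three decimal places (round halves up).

(1,1)B 3/3
(1,2)B 4/5
(1,3)B 3/5
(1,4)A 2/5
(1,5)A 2/4
(1,6)A 1/2
(2,1)B 3/4
(2,2)B 4/6
(2,3)A 2/6
(2,4)B 3/7
(2,5)B 3/7
(3,1)A 2/4
(3,4)A 1/5
(3,5)B 5/6
(3,6)B 3/3
(4,1)A 3/4
(4,2)A 3/5
(4,4)B 2/4
(4,6)B 2/4
(5,1)A 2/5
(5,2)B 3/7
(5,3)B 3/5
(5,5)A 3/5
(5,6)A 3/4
(6,1)B 2/3
(6,2)B 3/5
(6,3)A 0/3
(6,5)A 3/3
(6,6)A 3/3
Sum over 29 particles: 3/3 + 4/5 + 3/5 + 2/5 + 2/4 + 1/2 + 3/4 + 4/6 + 2/6 + 3/7 + 3/7 + 2/4 + 1/5 + 5/6 + 3/3 + 3/4 + 3/5 + 2/4 + 2/4 + 2/5 + 3/7 + 3/5 + 3/5 + 3/4 + 2/3 + 3/5 + 0/3 + 3/3 + 3/3 = 2427/140; mean = 2427/140 ÷ 29 = 2427/4060 = 0.597783… → 0.598.

0.598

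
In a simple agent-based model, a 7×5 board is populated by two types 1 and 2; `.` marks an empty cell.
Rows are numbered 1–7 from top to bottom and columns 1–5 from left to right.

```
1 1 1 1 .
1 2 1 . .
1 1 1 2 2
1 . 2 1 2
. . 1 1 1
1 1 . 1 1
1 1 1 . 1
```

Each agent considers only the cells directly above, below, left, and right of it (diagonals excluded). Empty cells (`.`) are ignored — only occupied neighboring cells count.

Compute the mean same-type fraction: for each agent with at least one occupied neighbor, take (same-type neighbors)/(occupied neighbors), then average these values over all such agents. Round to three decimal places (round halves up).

Row 1: (1,1)1 2/2 · (1,2)1 2/3 · (1,3)1 3/3 · (1,4)1 1/1
Row 2: (2,1)1 2/3 · (2,2)2 0/4 · (2,3)1 2/3
Row 3: (3,1)1 3/3 · (3,2)1 2/3 · (3,3)1 2/4 · (3,4)2 1/3 · (3,5)2 2/2
Row 4: (4,1)1 1/1 · (4,3)2 0/3 · (4,4)1 1/4 · (4,5)2 1/3
Row 5: (5,3)1 1/2 · (5,4)1 4/4 · (5,5)1 2/3
Row 6: (6,1)1 2/2 · (6,2)1 2/2 · (6,4)1 2/2 · (6,5)1 3/3
Row 7: (7,1)1 2/2 · (7,2)1 3/3 · (7,3)1 1/1 · (7,5)1 1/1
Sum over 27 agents: 2/2 + 2/3 + 3/3 + 1/1 + 2/3 + 0/4 + 2/3 + 3/3 + 2/3 + 2/4 + 1/3 + 2/2 + 1/1 + 0/3 + 1/4 + 1/3 + 1/2 + 4/4 + 2/3 + 2/2 + 2/2 + 2/2 + 3/3 + 2/2 + 3/3 + 1/1 + 1/1 = 81/4; mean = 81/4 ÷ 27 = 3/4 = 0.75 → 0.750.

0.750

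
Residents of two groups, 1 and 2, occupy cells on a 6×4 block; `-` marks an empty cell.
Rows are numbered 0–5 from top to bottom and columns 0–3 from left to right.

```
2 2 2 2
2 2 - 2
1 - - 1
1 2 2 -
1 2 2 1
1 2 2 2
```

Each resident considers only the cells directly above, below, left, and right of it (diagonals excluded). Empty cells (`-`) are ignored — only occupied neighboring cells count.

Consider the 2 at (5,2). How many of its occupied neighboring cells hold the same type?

Occupied neighbors of (5,2): (4,2)=2, (5,1)=2, (5,3)=2.
Same type (2): 3 of 3.

3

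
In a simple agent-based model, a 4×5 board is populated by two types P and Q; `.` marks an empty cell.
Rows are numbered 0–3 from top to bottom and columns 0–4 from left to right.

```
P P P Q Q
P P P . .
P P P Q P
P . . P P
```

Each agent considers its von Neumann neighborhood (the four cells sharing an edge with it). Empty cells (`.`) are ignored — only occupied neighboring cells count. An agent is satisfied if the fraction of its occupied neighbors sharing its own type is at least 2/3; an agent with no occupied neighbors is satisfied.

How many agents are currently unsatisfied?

4

Row 0: (0,0)P 2/2 satisfied · (0,1)P 3/3 satisfied · (0,2)P 2/3 satisfied · (0,3)Q 1/2 not · (0,4)Q 1/1 satisfied
Row 1: (1,0)P 3/3 satisfied · (1,1)P 4/4 satisfied · (1,2)P 3/3 satisfied
Row 2: (2,0)P 3/3 satisfied · (2,1)P 3/3 satisfied · (2,2)P 2/3 satisfied · (2,3)Q 0/3 not · (2,4)P 1/2 not
Row 3: (3,0)P 1/1 satisfied · (3,3)P 1/2 not · (3,4)P 2/2 satisfied
Unsatisfied: (0,3), (2,3), (2,4), (3,3) — 4 in total.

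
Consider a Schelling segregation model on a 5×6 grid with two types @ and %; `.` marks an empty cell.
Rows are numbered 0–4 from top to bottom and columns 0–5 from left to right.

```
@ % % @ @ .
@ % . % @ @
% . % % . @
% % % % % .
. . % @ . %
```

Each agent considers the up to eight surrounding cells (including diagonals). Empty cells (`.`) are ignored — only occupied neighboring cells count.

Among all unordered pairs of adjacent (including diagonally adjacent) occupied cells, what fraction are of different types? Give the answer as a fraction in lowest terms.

Scan each occupied cell's neighbors to the right and below (and the two forward diagonals) so each pair is counted once.
From row 0: 6 unlike of 15 pairs (running 6/15).
From row 1: 4 unlike of 11 pairs (running 10/26).
From row 2: 1 unlike of 10 pairs (running 11/36).
From row 3: 3 unlike of 11 pairs (running 14/47).
From row 4: 1 unlike of 1 pairs (running 15/48).
Total adjacent occupied pairs: 48; unlike-type pairs: 15.
15/48 reduces to 5/16.

5/16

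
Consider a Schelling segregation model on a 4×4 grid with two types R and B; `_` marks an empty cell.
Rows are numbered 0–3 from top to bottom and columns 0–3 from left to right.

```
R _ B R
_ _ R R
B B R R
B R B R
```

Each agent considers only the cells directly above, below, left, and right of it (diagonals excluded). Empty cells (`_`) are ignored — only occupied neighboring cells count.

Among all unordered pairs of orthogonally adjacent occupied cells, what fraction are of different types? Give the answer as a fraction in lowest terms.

Scan each occupied cell's neighbors to the right and below so each pair is counted once.
Row 0: B(0,2)–R(0,3)≠ B(0,2)–R(1,2)≠ R(0,3)–R(1,3)=  → 2/3 unlike.
Row 1: R(1,2)–R(1,3)= R(1,2)–R(2,2)= R(1,3)–R(2,3)=  → 0/3 unlike.
Row 2: B(2,0)–B(2,1)= B(2,0)–B(3,0)= B(2,1)–R(2,2)≠ B(2,1)–R(3,1)≠ R(2,2)–R(2,3)= R(2,2)–B(3,2)≠ R(2,3)–R(3,3)=  → 3/7 unlike.
Row 3: B(3,0)–R(3,1)≠ R(3,1)–B(3,2)≠ B(3,2)–R(3,3)≠  → 3/3 unlike.
Total adjacent occupied pairs: 16; unlike-type pairs: 8.
8/16 reduces to 1/2.

1/2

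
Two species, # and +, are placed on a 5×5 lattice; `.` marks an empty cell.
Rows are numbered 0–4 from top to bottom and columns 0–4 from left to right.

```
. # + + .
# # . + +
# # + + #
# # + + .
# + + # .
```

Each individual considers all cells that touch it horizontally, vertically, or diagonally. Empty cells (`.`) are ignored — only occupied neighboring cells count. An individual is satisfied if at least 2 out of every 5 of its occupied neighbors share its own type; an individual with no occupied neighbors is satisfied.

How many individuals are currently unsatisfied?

2

(0,1)# 2/3 ✓
(0,2)+ 2/4 ✓
(0,3)+ 3/3 ✓
(1,0)# 4/4 ✓
(1,1)# 4/6 ✓
(1,3)+ 5/6 ✓
(1,4)+ 3/4 ✓
(2,0)# 5/5 ✓
(2,1)# 5/7 ✓
(2,2)+ 4/7 ✓
(2,3)+ 5/6 ✓
(2,4)# 0/4 ✗
(3,0)# 4/5 ✓
(3,1)# 4/8 ✓
(3,2)+ 5/8 ✓
(3,3)+ 4/6 ✓
(4,0)# 2/3 ✓
(4,1)+ 2/5 ✓
(4,2)+ 3/5 ✓
(4,3)# 0/3 ✗
Unsatisfied: (2,4), (4,3) — 2 in total.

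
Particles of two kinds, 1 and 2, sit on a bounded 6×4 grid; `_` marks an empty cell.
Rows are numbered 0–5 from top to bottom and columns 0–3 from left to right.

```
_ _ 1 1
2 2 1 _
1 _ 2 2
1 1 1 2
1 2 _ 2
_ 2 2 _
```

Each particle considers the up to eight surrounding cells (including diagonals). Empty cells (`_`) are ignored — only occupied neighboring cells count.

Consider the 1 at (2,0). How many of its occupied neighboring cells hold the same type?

2

Occupied neighbors of (2,0): (1,0)=2, (1,1)=2, (3,0)=1, (3,1)=1.
Same type (1): 2 of 4.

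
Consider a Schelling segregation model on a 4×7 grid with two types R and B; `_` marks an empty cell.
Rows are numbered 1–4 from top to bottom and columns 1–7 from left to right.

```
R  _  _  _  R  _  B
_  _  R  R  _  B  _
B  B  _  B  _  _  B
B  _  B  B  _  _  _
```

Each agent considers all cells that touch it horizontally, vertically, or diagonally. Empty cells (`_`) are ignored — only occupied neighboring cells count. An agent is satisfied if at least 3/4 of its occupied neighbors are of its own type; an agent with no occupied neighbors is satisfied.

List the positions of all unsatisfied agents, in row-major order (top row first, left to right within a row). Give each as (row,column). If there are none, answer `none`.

(1,5), (2,3), (2,4), (2,6), (3,4)

Row 1: (1,1)R 0/0 satisfied · (1,5)R 1/2 not · (1,7)B 1/1 satisfied
Row 2: (2,3)R 1/3 not · (2,4)R 2/3 not · (2,6)B 2/3 not
Row 3: (3,1)B 2/2 satisfied · (3,2)B 3/4 satisfied · (3,4)B 2/4 not · (3,7)B 1/1 satisfied
Row 4: (4,1)B 2/2 satisfied · (4,3)B 3/3 satisfied · (4,4)B 2/2 satisfied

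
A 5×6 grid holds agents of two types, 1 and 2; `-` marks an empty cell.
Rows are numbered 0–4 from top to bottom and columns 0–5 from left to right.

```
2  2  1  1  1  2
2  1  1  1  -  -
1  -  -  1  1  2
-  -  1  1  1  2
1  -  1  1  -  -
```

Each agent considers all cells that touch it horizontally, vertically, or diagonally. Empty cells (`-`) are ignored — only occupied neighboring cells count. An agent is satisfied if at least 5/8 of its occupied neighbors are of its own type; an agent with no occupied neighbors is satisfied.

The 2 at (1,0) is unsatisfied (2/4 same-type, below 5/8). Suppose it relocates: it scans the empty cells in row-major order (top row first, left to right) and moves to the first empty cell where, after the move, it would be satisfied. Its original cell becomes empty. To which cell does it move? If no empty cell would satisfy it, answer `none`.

Vacating (1,0). Empty cells in order:
  (1,4): 2/7 same-type → still unsatisfied.
  (1,5): 2/4 same-type → still unsatisfied.
  (2,1): 0/4 same-type → still unsatisfied.
  (2,2): 0/6 same-type → still unsatisfied.
  (3,0): 0/2 same-type → still unsatisfied.
  (3,1): 0/4 same-type → still unsatisfied.
  (4,1): 0/3 same-type → still unsatisfied.
  (4,4): 1/4 same-type → still unsatisfied.
  (4,5): 1/2 same-type → still unsatisfied.

none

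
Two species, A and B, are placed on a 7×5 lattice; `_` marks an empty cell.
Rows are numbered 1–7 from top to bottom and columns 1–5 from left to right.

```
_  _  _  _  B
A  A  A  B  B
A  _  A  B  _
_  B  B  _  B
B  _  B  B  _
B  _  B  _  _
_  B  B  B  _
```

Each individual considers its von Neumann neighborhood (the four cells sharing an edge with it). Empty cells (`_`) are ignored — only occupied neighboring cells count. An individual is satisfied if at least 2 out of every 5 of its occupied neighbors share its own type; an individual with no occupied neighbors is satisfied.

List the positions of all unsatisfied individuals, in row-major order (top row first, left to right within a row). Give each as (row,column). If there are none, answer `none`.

(3,3)

(1,5)B 1/1 ok
(2,1)A 2/2 ok
(2,2)A 2/2 ok
(2,3)A 2/3 ok
(2,4)B 2/3 ok
(2,5)B 2/2 ok
(3,1)A 1/1 ok
(3,3)A 1/3 unhappy
(3,4)B 1/2 ok
(4,2)B 1/1 ok
(4,3)B 2/3 ok
(4,5)B 0/0 ok
(5,1)B 1/1 ok
(5,3)B 3/3 ok
(5,4)B 1/1 ok
(6,1)B 1/1 ok
(6,3)B 2/2 ok
(7,2)B 1/1 ok
(7,3)B 3/3 ok
(7,4)B 1/1 ok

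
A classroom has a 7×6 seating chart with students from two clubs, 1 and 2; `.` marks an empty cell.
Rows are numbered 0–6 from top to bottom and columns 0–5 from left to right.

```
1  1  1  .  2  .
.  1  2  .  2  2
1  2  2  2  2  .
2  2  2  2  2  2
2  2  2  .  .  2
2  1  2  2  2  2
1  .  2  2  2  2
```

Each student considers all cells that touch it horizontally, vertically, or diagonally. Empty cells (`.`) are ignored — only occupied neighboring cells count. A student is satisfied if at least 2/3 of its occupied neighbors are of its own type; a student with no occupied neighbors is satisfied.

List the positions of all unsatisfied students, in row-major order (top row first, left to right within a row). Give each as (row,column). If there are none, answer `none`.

Row 0: (0,0)1 2/2 satisfied · (0,1)1 3/4 satisfied · (0,2)1 2/3 satisfied · (0,4)2 2/2 satisfied
Row 1: (1,1)1 4/7 not · (1,2)2 3/6 not · (1,4)2 4/4 satisfied · (1,5)2 3/3 satisfied
Row 2: (2,0)1 1/4 not · (2,1)2 5/7 satisfied · (2,2)2 6/7 satisfied · (2,3)2 7/7 satisfied · (2,4)2 6/6 satisfied
Row 3: (3,0)2 4/5 satisfied · (3,1)2 7/8 satisfied · (3,2)2 7/7 satisfied · (3,3)2 6/6 satisfied · (3,4)2 5/5 satisfied · (3,5)2 3/3 satisfied
Row 4: (4,0)2 4/5 satisfied · (4,1)2 7/8 satisfied · (4,2)2 6/7 satisfied · (4,5)2 4/4 satisfied
Row 5: (5,0)2 2/4 not · (5,1)1 1/7 not · (5,2)2 5/6 satisfied · (5,3)2 6/6 satisfied · (5,4)2 6/6 satisfied · (5,5)2 4/4 satisfied
Row 6: (6,0)1 1/2 not · (6,2)2 3/4 satisfied · (6,3)2 5/5 satisfied · (6,4)2 5/5 satisfied · (6,5)2 3/3 satisfied

(1,1), (1,2), (2,0), (5,0), (5,1), (6,0)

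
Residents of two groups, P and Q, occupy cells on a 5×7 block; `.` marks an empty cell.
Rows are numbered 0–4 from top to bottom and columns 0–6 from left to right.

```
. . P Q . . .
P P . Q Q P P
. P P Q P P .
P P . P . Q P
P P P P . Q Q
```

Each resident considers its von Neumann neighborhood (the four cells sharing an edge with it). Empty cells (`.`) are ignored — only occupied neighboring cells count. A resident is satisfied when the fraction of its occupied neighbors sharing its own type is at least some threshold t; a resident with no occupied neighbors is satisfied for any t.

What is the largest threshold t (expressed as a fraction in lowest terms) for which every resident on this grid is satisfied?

Row 0: (0,2)P 0/1 · (0,3)Q 1/2
Row 1: (1,0)P 1/1 · (1,1)P 2/2 · (1,3)Q 3/3 · (1,4)Q 1/3 · (1,5)P 2/3 · (1,6)P 1/1
Row 2: (2,1)P 3/3 · (2,2)P 1/2 · (2,3)Q 1/4 · (2,4)P 1/3 · (2,5)P 2/3
Row 3: (3,0)P 2/2 · (3,1)P 3/3 · (3,3)P 1/2 · (3,5)Q 1/3 · (3,6)P 0/2
Row 4: (4,0)P 2/2 · (4,1)P 3/3 · (4,2)P 2/2 · (4,3)P 2/2 · (4,5)Q 2/2 · (4,6)Q 1/2
The smallest same-type fraction is 0/1 at (0,2), which reduces to 0/1. Any threshold above that leaves this resident unsatisfied.

0/1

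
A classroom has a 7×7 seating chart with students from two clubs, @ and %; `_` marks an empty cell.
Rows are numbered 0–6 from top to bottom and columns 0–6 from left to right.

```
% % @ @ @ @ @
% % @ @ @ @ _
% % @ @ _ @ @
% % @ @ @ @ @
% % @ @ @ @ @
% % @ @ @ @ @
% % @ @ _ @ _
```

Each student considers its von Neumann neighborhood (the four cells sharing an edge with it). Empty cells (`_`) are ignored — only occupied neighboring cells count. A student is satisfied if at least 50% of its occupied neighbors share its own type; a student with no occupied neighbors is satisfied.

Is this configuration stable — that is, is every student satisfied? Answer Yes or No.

Yes

(0,0)% 2/2 ✓
(0,1)% 2/3 ✓
(0,2)@ 2/3 ✓
(0,3)@ 3/3 ✓
(0,4)@ 3/3 ✓
(0,5)@ 3/3 ✓
(0,6)@ 1/1 ✓
(1,0)% 3/3 ✓
(1,1)% 3/4 ✓
(1,2)@ 3/4 ✓
(1,3)@ 4/4 ✓
(1,4)@ 3/3 ✓
(1,5)@ 3/3 ✓
(2,0)% 3/3 ✓
(2,1)% 3/4 ✓
(2,2)@ 3/4 ✓
(2,3)@ 3/3 ✓
(2,5)@ 3/3 ✓
(2,6)@ 2/2 ✓
(3,0)% 3/3 ✓
(3,1)% 3/4 ✓
(3,2)@ 3/4 ✓
(3,3)@ 4/4 ✓
(3,4)@ 3/3 ✓
(3,5)@ 4/4 ✓
(3,6)@ 3/3 ✓
(4,0)% 3/3 ✓
(4,1)% 3/4 ✓
(4,2)@ 3/4 ✓
(4,3)@ 4/4 ✓
(4,4)@ 4/4 ✓
(4,5)@ 4/4 ✓
(4,6)@ 3/3 ✓
(5,0)% 3/3 ✓
(5,1)% 3/4 ✓
(5,2)@ 3/4 ✓
(5,3)@ 4/4 ✓
(5,4)@ 3/3 ✓
(5,5)@ 4/4 ✓
(5,6)@ 2/2 ✓
(6,0)% 2/2 ✓
(6,1)% 2/3 ✓
(6,2)@ 2/3 ✓
(6,3)@ 2/2 ✓
(6,5)@ 1/1 ✓
All meet the threshold, so the configuration is stable.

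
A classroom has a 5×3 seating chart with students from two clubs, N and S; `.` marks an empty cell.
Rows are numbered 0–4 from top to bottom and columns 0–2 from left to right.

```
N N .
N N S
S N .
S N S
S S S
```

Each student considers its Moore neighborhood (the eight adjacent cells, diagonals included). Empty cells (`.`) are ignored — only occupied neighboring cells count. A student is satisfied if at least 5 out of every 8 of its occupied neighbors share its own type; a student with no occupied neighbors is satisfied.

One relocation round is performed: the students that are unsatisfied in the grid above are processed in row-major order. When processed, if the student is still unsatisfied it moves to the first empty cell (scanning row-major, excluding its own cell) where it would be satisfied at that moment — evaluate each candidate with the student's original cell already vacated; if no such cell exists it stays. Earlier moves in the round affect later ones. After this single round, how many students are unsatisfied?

Initially unsatisfied (in order): (1,2), (2,0), (2,1), (3,0), (3,1), (3,2).
  (1,2): no empty cell satisfies it; stays.
  (2,0): no empty cell satisfies it; stays.
  (2,1) → (0,2).
  (3,0): now satisfied by earlier moves; stays.
  (3,1): no empty cell satisfies it; stays.
  (3,2): now satisfied by earlier moves; stays.
Resulting grid:
N N N
N N S
S . .
S N S
S S S
Unsatisfied now: (1,2), (2,0), (3,1).

3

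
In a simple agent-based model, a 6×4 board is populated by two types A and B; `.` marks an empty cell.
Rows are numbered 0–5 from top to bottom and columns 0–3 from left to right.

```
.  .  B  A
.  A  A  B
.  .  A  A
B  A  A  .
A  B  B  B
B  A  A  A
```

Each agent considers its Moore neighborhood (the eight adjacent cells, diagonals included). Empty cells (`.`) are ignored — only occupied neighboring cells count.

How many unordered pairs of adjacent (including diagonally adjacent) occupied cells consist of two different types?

24

Scan each occupied cell's neighbors to the right and below (and the two forward diagonals) so each pair is counted once.
Row 0: B(0,2)–A(0,3)≠ B(0,2)–A(1,2)≠ B(0,2)–B(1,3)= B(0,2)–A(1,1)≠ A(0,3)–B(1,3)≠ A(0,3)–A(1,2)=  → 4/6 unlike.
Row 1: A(1,1)–A(1,2)= A(1,1)–A(2,2)= A(1,2)–B(1,3)≠ A(1,2)–A(2,2)= A(1,2)–A(2,3)= B(1,3)–A(2,3)≠ B(1,3)–A(2,2)≠  → 3/7 unlike.
Row 2: A(2,2)–A(2,3)= A(2,2)–A(3,2)= A(2,2)–A(3,1)= A(2,3)–A(3,2)=  → 0/4 unlike.
Row 3: B(3,0)–A(3,1)≠ B(3,0)–A(4,0)≠ B(3,0)–B(4,1)= A(3,1)–A(3,2)= A(3,1)–B(4,1)≠ A(3,1)–B(4,2)≠ A(3,1)–A(4,0)= A(3,2)–B(4,2)≠ A(3,2)–B(4,3)≠ A(3,2)–B(4,1)≠  → 7/10 unlike.
Row 4: A(4,0)–B(4,1)≠ A(4,0)–B(5,0)≠ A(4,0)–A(5,1)= B(4,1)–B(4,2)= B(4,1)–A(5,1)≠ B(4,1)–A(5,2)≠ B(4,1)–B(5,0)= B(4,2)–B(4,3)= B(4,2)–A(5,2)≠ B(4,2)–A(5,3)≠ B(4,2)–A(5,1)≠ B(4,3)–A(5,3)≠ B(4,3)–A(5,2)≠  → 9/13 unlike.
Row 5: B(5,0)–A(5,1)≠ A(5,1)–A(5,2)= A(5,2)–A(5,3)=  → 1/3 unlike.
Total adjacent occupied pairs: 43; unlike-type pairs: 24.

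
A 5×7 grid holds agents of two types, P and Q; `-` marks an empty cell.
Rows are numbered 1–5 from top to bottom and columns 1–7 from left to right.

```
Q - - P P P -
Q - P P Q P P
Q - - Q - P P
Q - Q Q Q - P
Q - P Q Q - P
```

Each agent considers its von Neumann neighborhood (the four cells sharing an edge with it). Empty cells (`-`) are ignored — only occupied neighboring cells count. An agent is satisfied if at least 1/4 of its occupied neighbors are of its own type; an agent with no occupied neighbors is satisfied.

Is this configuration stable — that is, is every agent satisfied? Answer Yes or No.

Row 1: (1,1)Q 1/1 ✓ · (1,4)P 2/2 ✓ · (1,5)P 2/3 ✓ · (1,6)P 2/2 ✓
Row 2: (2,1)Q 2/2 ✓ · (2,3)P 1/1 ✓ · (2,4)P 2/4 ✓ · (2,5)Q 0/3 ✗ · (2,6)P 3/4 ✓ · (2,7)P 2/2 ✓
Row 3: (3,1)Q 2/2 ✓ · (3,4)Q 1/2 ✓ · (3,6)P 2/2 ✓ · (3,7)P 3/3 ✓
Row 4: (4,1)Q 2/2 ✓ · (4,3)Q 1/2 ✓ · (4,4)Q 4/4 ✓ · (4,5)Q 2/2 ✓ · (4,7)P 2/2 ✓
Row 5: (5,1)Q 1/1 ✓ · (5,3)P 0/2 ✗ · (5,4)Q 2/3 ✓ · (5,5)Q 2/2 ✓ · (5,7)P 1/1 ✓
For instance (2,5) has only 0/3 same-type neighbors, below 1/4.

No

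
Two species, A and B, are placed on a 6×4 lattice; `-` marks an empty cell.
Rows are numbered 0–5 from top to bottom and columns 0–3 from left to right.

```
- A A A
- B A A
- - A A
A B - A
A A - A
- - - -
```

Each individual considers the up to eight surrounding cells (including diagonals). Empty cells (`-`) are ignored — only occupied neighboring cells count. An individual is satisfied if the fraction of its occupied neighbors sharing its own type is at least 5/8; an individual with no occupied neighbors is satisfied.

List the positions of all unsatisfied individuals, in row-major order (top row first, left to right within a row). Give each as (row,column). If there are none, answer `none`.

(1,1), (3,1)

(0,1)A 2/3 satisfied
(0,2)A 4/5 satisfied
(0,3)A 3/3 satisfied
(1,1)B 0/4 not
(1,2)A 6/7 satisfied
(1,3)A 5/5 satisfied
(2,2)A 4/6 satisfied
(2,3)A 4/4 satisfied
(3,0)A 2/3 satisfied
(3,1)B 0/4 not
(3,3)A 3/3 satisfied
(4,0)A 2/3 satisfied
(4,1)A 2/3 satisfied
(4,3)A 1/1 satisfied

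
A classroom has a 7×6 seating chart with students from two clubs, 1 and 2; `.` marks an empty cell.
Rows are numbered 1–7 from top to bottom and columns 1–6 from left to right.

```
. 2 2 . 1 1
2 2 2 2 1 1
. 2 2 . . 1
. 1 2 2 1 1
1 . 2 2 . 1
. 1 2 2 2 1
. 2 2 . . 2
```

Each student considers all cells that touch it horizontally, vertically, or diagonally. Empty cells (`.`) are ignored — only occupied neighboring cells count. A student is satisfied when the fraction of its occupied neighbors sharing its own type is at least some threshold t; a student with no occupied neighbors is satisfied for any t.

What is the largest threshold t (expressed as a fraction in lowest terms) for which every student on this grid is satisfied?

1/5

Row 1: (1,2)2 4/4 · (1,3)2 4/4 · (1,5)1 3/4 · (1,6)1 3/3
Row 2: (2,1)2 3/3 · (2,2)2 6/6 · (2,3)2 6/6 · (2,4)2 3/5 · (2,5)1 4/5 · (2,6)1 4/4
Row 3: (3,2)2 5/6 · (3,3)2 6/7 · (3,6)1 4/4
Row 4: (4,2)1 1/5 · (4,3)2 5/6 · (4,4)2 4/5 · (4,5)1 3/5 · (4,6)1 3/3
Row 5: (5,1)1 2/2 · (5,3)2 5/7 · (5,4)2 6/7 · (5,6)1 3/4
Row 6: (6,2)1 1/5 · (6,3)2 5/6 · (6,4)2 5/5 · (6,5)2 3/5 · (6,6)1 1/3
Row 7: (7,2)2 2/3 · (7,3)2 3/4 · (7,6)2 1/2
The smallest same-type fraction is 1/5 at (4,2), which reduces to 1/5. Any threshold above that leaves this student unsatisfied.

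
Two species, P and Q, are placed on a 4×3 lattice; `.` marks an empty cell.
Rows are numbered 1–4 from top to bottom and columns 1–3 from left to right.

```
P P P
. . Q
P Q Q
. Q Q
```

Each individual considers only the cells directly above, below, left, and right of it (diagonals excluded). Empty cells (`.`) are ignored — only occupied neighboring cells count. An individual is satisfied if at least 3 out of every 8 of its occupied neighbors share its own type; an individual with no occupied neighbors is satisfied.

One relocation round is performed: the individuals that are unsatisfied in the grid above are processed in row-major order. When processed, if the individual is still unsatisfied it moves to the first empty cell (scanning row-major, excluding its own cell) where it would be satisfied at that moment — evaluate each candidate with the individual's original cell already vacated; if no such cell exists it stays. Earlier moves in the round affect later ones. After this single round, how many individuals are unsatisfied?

Initially unsatisfied (in order): (3,1).
  (3,1) → (2,1).
Resulting grid:
P P P
P . Q
. Q Q
. Q Q
All satisfied now.

0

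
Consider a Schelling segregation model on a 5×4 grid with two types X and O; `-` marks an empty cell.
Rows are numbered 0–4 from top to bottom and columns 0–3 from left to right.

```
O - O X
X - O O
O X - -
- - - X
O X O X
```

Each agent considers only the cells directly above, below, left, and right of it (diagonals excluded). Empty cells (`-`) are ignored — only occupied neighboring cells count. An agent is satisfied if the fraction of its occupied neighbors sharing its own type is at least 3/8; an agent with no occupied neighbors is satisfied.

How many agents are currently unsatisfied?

8

(0,0)O 0/1 ✗
(0,2)O 1/2 ✓
(0,3)X 0/2 ✗
(1,0)X 0/2 ✗
(1,2)O 2/2 ✓
(1,3)O 1/2 ✓
(2,0)O 0/2 ✗
(2,1)X 0/1 ✗
(3,3)X 1/1 ✓
(4,0)O 0/1 ✗
(4,1)X 0/2 ✗
(4,2)O 0/2 ✗
(4,3)X 1/2 ✓
Unsatisfied: (0,0), (0,3), (1,0), (2,0), (2,1), (4,0), (4,1), (4,2) — 8 in total.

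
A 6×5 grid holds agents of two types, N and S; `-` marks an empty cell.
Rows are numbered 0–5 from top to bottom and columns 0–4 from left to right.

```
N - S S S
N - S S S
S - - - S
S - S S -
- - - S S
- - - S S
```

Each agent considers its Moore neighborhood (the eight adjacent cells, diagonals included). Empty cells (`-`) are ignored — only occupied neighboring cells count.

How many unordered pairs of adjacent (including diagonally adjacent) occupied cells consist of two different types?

Scan each occupied cell's neighbors to the right and below (and the two forward diagonals) so each pair is counted once.
From row 0: 0 unlike of 10 pairs (running 0/10).
From row 1: 1 unlike of 5 pairs (running 1/15).
From row 2: 0 unlike of 2 pairs (running 1/17).
From row 3: 0 unlike of 4 pairs (running 1/21).
From row 4: 0 unlike of 5 pairs (running 1/26).
From row 5: 0 unlike of 1 pairs (running 1/27).
Total adjacent occupied pairs: 27; unlike-type pairs: 1.

1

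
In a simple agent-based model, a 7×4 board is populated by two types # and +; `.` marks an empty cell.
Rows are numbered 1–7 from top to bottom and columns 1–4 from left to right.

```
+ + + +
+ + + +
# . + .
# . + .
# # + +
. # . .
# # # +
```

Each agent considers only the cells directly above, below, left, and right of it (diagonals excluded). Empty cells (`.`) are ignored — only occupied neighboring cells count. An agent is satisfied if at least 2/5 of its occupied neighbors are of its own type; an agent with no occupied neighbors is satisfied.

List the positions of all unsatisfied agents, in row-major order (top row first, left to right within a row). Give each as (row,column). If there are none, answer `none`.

(7,4)

(1,1)+ 2/2 ✓
(1,2)+ 3/3 ✓
(1,3)+ 3/3 ✓
(1,4)+ 2/2 ✓
(2,1)+ 2/3 ✓
(2,2)+ 3/3 ✓
(2,3)+ 4/4 ✓
(2,4)+ 2/2 ✓
(3,1)# 1/2 ✓
(3,3)+ 2/2 ✓
(4,1)# 2/2 ✓
(4,3)+ 2/2 ✓
(5,1)# 2/2 ✓
(5,2)# 2/3 ✓
(5,3)+ 2/3 ✓
(5,4)+ 1/1 ✓
(6,2)# 2/2 ✓
(7,1)# 1/1 ✓
(7,2)# 3/3 ✓
(7,3)# 1/2 ✓
(7,4)+ 0/1 ✗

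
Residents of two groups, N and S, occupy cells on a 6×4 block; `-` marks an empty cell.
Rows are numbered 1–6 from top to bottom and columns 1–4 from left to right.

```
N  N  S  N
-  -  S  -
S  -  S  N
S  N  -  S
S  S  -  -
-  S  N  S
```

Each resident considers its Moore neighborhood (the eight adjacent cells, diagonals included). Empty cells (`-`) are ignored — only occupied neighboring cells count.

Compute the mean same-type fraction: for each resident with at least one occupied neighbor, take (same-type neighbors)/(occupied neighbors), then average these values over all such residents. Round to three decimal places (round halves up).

Row 1: (1,1)N 1/1 · (1,2)N 1/3 · (1,3)S 1/3 · (1,4)N 0/2
Row 2: (2,3)S 2/5
Row 3: (3,1)S 1/2 · (3,3)S 2/4 · (3,4)N 0/3
Row 4: (4,1)S 3/4 · (4,2)N 0/5 · (4,4)S 1/2
Row 5: (5,1)S 3/4 · (5,2)S 3/5
Row 6: (6,2)S 2/3 · (6,3)N 0/3 · (6,4)S 0/1
Sum over 16 residents: 1/1 + 1/3 + 1/3 + 0/2 + 2/5 + 1/2 + 2/4 + 0/3 + 3/4 + 0/5 + 1/2 + 3/4 + 3/5 + 2/3 + 0/3 + 0/1 = 19/3; mean = 19/3 ÷ 16 = 19/48 = 0.395833… → 0.396.

0.396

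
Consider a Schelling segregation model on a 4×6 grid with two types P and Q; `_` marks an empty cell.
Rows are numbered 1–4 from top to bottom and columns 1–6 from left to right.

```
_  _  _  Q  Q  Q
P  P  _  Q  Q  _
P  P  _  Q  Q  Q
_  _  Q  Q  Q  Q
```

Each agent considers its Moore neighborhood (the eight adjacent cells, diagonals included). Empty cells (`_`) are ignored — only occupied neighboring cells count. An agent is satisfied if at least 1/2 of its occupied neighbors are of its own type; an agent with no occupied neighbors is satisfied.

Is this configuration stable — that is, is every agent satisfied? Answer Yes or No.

Row 1: (1,4)Q 3/3 satisfied · (1,5)Q 4/4 satisfied · (1,6)Q 2/2 satisfied
Row 2: (2,1)P 3/3 satisfied · (2,2)P 3/3 satisfied · (2,4)Q 5/5 satisfied · (2,5)Q 7/7 satisfied
Row 3: (3,1)P 3/3 satisfied · (3,2)P 3/4 satisfied · (3,4)Q 6/6 satisfied · (3,5)Q 7/7 satisfied · (3,6)Q 4/4 satisfied
Row 4: (4,3)Q 2/3 satisfied · (4,4)Q 4/4 satisfied · (4,5)Q 5/5 satisfied · (4,6)Q 3/3 satisfied
All meet the threshold, so the configuration is stable.

Yes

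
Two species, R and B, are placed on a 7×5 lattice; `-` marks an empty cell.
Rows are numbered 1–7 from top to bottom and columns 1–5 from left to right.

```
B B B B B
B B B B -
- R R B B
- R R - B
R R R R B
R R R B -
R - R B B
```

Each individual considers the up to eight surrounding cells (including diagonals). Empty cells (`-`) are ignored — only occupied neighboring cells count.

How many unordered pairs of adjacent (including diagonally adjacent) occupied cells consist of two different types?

16

Scan each occupied cell's neighbors to the right and below (and the two forward diagonals) so each pair is counted once.
Row 1: B(1,1)–B(1,2)= B(1,1)–B(2,1)= B(1,1)–B(2,2)= B(1,2)–B(1,3)= B(1,2)–B(2,2)= B(1,2)–B(2,3)= B(1,2)–B(2,1)= B(1,3)–B(1,4)= B(1,3)–B(2,3)= B(1,3)–B(2,4)= B(1,3)–B(2,2)= B(1,4)–B(1,5)= B(1,4)–B(2,4)= B(1,4)–B(2,3)= B(1,5)–B(2,4)=  → 0/15 unlike.
Row 2: B(2,1)–B(2,2)= B(2,1)–R(3,2)≠ B(2,2)–B(2,3)= B(2,2)–R(3,2)≠ B(2,2)–R(3,3)≠ B(2,3)–B(2,4)= B(2,3)–R(3,3)≠ B(2,3)–B(3,4)= B(2,3)–R(3,2)≠ B(2,4)–B(3,4)= B(2,4)–B(3,5)= B(2,4)–R(3,3)≠  → 6/12 unlike.
Row 3: R(3,2)–R(3,3)= R(3,2)–R(4,2)= R(3,2)–R(4,3)= R(3,3)–B(3,4)≠ R(3,3)–R(4,3)= R(3,3)–R(4,2)= B(3,4)–B(3,5)= B(3,4)–B(4,5)= B(3,4)–R(4,3)≠ B(3,5)–B(4,5)=  → 2/10 unlike.
Row 4: R(4,2)–R(4,3)= R(4,2)–R(5,2)= R(4,2)–R(5,3)= R(4,2)–R(5,1)= R(4,3)–R(5,3)= R(4,3)–R(5,4)= R(4,3)–R(5,2)= B(4,5)–B(5,5)= B(4,5)–R(5,4)≠  → 1/9 unlike.
Row 5: R(5,1)–R(5,2)= R(5,1)–R(6,1)= R(5,1)–R(6,2)= R(5,2)–R(5,3)= R(5,2)–R(6,2)= R(5,2)–R(6,3)= R(5,2)–R(6,1)= R(5,3)–R(5,4)= R(5,3)–R(6,3)= R(5,3)–B(6,4)≠ R(5,3)–R(6,2)= R(5,4)–B(5,5)≠ R(5,4)–B(6,4)≠ R(5,4)–R(6,3)= B(5,5)–B(6,4)=  → 3/15 unlike.
Row 6: R(6,1)–R(6,2)= R(6,1)–R(7,1)= R(6,2)–R(6,3)= R(6,2)–R(7,3)= R(6,2)–R(7,1)= R(6,3)–B(6,4)≠ R(6,3)–R(7,3)= R(6,3)–B(7,4)≠ B(6,4)–B(7,4)= B(6,4)–B(7,5)= B(6,4)–R(7,3)≠  → 3/11 unlike.
Row 7: R(7,3)–B(7,4)≠ B(7,4)–B(7,5)=  → 1/2 unlike.
Total adjacent occupied pairs: 74; unlike-type pairs: 16.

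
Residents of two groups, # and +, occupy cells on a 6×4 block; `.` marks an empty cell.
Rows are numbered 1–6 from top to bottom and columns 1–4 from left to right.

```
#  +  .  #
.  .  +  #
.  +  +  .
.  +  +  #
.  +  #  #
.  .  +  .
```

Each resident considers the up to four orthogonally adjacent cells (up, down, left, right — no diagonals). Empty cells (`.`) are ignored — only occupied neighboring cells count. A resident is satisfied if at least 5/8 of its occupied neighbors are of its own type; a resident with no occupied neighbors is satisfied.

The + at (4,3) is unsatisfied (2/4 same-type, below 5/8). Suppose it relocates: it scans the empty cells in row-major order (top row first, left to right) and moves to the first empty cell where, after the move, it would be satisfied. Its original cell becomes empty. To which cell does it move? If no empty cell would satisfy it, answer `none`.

Vacating (4,3). Empty cells in order:
  (1,3): 2/3 same-type → satisfied — stop here.

(1,3)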